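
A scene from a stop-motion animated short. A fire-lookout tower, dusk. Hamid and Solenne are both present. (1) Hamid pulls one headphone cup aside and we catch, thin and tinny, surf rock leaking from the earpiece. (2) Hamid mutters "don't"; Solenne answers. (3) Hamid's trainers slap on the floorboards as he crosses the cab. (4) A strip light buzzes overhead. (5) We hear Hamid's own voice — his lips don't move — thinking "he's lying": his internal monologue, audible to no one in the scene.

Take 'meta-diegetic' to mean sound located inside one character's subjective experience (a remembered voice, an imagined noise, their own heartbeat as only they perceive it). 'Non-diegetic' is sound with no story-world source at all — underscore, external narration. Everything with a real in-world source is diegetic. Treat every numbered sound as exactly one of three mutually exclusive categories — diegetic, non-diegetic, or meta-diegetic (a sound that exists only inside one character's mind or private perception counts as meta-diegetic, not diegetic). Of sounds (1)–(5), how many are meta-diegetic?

Sound (1): it's leaking from a physical pair of headphones in the scene, so diegetic.
(2) is diegetic: spoken by a character present in the story world.
Sound (3): it's the physical sound of Hamid moving in the space, so diegetic.
Sound (4): ambient/room sound belonging to the story's physical space, so diegetic.
(5) is meta-diegetic: it's Hamid's unspoken thought, heard only by the audience via his subjectivity.
Meta-diegetic: (5) — that's 1.

1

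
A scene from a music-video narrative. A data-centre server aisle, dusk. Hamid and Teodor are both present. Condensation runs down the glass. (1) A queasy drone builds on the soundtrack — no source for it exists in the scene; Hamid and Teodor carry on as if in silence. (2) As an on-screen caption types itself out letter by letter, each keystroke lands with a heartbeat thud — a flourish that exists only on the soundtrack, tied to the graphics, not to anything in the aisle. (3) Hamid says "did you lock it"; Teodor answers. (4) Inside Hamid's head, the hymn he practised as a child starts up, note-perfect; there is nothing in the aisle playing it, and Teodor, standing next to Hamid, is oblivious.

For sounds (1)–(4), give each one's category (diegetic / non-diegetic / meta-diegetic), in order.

non-diegetic, non-diegetic, diegetic, meta-diegetic

(1) score with no on-screen or off-screen source; it exists for the audience alone → non-diegetic.
(2) sound married to a title/caption — outside the diegesis by definition → non-diegetic.
(3) is diegetic: Hamid is a character speaking aloud in the scene.
Sound (4): remembered music, private to Hamid — Teodor is oblivious because it isn't in the room, so meta-diegetic.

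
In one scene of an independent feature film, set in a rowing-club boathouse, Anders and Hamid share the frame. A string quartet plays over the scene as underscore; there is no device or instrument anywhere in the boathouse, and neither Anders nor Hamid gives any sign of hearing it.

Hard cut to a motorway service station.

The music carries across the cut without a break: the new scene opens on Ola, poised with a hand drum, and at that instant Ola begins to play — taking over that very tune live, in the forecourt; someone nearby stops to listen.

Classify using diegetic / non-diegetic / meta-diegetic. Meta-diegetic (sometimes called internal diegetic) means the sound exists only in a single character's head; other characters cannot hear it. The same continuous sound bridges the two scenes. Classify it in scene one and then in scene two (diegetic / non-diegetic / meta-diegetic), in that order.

Scene one: there's no in-world source anywhere and no character hears it — underscore for the audience only → non-diegetic.
Scene two: from the moment Ola starts playing, the tune is being performed on a hand drum inside the story world and another character hears it → diegetic.

non-diegetic, diegetic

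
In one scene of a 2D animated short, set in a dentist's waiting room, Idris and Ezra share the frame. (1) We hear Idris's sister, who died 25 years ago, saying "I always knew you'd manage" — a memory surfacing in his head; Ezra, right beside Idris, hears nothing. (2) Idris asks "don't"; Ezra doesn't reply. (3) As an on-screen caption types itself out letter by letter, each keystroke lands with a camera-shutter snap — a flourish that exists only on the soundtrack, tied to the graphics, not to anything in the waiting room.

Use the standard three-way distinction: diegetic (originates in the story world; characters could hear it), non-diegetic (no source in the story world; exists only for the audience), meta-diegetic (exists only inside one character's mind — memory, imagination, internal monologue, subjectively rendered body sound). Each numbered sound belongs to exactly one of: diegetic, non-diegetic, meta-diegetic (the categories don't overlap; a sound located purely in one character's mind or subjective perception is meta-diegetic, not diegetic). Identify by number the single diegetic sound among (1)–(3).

(1) is meta-diegetic: a remembered line, private to Idris — not present in the room, not audible to Ezra.
(2) on-screen dialogue — Idris speaks and Ezra is there to hear → diegetic.
(3) the caption isn't part of the story world, so neither is the sound tied to it → non-diegetic.
Only (2) is diegetic.

2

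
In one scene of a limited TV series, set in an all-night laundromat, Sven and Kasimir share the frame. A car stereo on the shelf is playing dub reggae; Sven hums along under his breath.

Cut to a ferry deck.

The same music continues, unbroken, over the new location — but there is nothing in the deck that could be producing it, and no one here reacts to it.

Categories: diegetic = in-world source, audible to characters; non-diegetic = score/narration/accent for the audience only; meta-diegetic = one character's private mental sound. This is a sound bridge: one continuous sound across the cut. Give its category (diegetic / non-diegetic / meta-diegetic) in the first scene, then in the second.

diegetic, non-diegetic

Scene one: a car stereo is an on-screen source and Sven reacts to it → diegetic.
Scene two: there is no source in the deck and no one hears it — it's now underscore → non-diegetic.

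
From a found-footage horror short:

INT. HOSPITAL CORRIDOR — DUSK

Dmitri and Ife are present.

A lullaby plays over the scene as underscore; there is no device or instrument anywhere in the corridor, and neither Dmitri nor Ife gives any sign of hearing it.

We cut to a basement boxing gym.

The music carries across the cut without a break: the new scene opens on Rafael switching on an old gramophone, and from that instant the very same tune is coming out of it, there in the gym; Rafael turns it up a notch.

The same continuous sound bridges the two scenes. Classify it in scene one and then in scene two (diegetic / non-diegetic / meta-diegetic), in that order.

Scene one: there's no in-world source anywhere and no character hears it — underscore for the audience only → non-diegetic.
Scene two: once Rafael turns on an old gramophone, the music has a real source in the story world and Rafael reacts to it → diegetic.

non-diegetic, diegetic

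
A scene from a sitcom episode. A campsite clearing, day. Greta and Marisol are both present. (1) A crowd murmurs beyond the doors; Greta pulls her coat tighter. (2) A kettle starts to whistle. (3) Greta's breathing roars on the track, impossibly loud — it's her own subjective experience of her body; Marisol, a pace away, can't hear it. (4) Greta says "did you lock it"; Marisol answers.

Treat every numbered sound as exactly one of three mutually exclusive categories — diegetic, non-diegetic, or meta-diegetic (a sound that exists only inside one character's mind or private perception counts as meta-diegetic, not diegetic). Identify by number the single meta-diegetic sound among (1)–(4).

3

Sound (1): it's the actual ambient sound of the location, so diegetic.
(2) a kettle is a real object/event in the scene's world → diegetic.
Sound (3): it's Greta's internal bodily sensation rendered as sound; only Greta 'hears' it, so meta-diegetic.
Sound (4): on-screen dialogue — Greta speaks and Marisol is there to hear, so diegetic.
Only (3) is meta-diegetic.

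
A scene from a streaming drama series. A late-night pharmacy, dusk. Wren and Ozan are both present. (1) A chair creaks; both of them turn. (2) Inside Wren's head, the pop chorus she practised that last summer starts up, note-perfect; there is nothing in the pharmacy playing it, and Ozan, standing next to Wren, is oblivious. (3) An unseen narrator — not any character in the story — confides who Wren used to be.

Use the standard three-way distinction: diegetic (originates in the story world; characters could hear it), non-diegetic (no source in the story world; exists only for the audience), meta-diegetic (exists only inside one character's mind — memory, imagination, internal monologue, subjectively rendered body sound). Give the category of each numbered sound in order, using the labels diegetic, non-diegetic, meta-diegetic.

Sound (1): a chair is a real object/event in the scene's world, so diegetic.
(2) the music is a memory playing inside Wren's mind alone; no real-world source, Ozan can't hear it → meta-diegetic.
Sound (3): the narrator exists outside the story world, addressing only the audience, so non-diegetic.

diegetic, meta-diegetic, non-diegetic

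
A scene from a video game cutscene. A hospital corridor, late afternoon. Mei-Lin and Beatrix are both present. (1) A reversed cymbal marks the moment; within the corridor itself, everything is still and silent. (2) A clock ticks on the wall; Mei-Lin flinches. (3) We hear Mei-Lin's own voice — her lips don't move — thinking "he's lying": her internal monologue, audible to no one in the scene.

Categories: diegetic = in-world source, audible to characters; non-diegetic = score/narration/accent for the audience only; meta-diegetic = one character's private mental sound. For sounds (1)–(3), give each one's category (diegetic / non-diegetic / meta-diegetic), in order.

non-diegetic, diegetic, meta-diegetic

(1) it's a sound-design accent with no in-world source; no one in the scene can hear it → non-diegetic.
(2) is diegetic: an in-world source (a clock); characters could hear it.
(3) internal monologue — inside Mei-Lin's mind, not spoken into the scene → meta-diegetic.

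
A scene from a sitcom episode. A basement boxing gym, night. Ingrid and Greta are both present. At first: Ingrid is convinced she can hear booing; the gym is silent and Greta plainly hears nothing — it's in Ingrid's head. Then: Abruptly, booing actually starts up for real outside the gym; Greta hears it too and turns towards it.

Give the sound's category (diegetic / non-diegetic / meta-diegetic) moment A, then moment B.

meta-diegetic, diegetic

Moment A: only Ingrid 'hears' it — imagined, in her mind → meta-diegetic.
Moment B: now there's a real external source and Greta hears it too — in the story world → diegetic.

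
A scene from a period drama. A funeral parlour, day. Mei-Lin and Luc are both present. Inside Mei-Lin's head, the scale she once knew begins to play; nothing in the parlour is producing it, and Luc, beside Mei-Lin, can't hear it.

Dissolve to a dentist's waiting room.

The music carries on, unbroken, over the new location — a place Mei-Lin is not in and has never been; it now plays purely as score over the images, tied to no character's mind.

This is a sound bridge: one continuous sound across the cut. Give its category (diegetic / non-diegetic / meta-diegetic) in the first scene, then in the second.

meta-diegetic, non-diegetic

Scene one: the music exists only inside Mei-Lin's mind; Luc can't hear it → meta-diegetic.
Scene two: it's detached from Mei-Lin entirely and plays over unrelated images with no in-world source — conventional underscore → non-diegetic.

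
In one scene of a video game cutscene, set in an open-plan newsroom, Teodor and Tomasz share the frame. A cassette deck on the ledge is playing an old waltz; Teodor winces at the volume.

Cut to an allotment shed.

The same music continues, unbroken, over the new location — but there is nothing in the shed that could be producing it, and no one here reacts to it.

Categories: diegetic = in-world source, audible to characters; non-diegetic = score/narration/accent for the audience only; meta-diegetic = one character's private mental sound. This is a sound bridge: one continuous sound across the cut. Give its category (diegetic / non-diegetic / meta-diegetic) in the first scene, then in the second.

diegetic, non-diegetic

Scene one: a cassette deck is an on-screen source and Teodor reacts to it → diegetic.
Scene two: there is no source in the shed and no one hears it — it's now underscore → non-diegetic.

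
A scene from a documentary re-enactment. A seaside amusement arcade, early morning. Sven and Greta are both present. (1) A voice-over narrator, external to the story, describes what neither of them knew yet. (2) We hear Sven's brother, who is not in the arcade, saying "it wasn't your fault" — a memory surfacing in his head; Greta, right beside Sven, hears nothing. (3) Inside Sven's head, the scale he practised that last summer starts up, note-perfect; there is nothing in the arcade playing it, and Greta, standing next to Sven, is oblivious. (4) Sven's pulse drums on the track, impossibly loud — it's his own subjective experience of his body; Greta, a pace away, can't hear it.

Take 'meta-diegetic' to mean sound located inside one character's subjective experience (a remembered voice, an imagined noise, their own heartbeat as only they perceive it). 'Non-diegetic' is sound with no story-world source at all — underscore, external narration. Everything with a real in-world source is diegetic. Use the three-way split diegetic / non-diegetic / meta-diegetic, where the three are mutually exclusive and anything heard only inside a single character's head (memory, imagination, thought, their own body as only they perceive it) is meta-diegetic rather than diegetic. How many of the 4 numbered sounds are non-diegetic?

(1) is non-diegetic: external voice-over — not a character, not heard by anyone in the scene.
(2) a remembered line, private to Sven — not present in the room, not audible to Greta → meta-diegetic.
(3) the music is a memory playing inside Sven's mind alone; no real-world source, Greta can't hear it → meta-diegetic.
(4) point-of-audition from inside Sven's body; not a sound in the room → meta-diegetic.
So 1 of the 4 is non-diegetic: (1).

1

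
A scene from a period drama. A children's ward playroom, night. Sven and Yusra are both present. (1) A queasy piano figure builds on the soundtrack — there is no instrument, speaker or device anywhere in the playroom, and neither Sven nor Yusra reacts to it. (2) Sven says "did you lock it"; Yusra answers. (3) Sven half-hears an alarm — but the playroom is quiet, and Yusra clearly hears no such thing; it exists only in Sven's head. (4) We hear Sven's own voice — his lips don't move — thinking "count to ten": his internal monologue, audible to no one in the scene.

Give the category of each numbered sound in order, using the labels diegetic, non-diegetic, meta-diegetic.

non-diegetic, diegetic, meta-diegetic, meta-diegetic

Sound (1): nothing in the playroom produces it and the characters don't hear it — pure soundtrack, so non-diegetic.
(2) is diegetic: Sven is a character speaking aloud in the scene.
(3) is meta-diegetic: Sven alone 'hears' it — an imagined sound, not present in the space.
Sound (4): it's Sven's unspoken thought, heard only by the audience via his subjectivity, so meta-diegetic.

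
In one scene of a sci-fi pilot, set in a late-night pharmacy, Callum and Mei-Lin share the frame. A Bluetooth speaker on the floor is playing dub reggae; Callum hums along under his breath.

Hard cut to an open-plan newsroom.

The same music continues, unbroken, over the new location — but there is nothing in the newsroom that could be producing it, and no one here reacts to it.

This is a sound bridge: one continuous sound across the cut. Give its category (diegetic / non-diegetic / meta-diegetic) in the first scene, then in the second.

Scene one: a Bluetooth speaker is an on-screen source and Callum reacts to it → diegetic.
Scene two: there is no source in the newsroom and no one hears it — it's now underscore → non-diegetic.

diegetic, non-diegetic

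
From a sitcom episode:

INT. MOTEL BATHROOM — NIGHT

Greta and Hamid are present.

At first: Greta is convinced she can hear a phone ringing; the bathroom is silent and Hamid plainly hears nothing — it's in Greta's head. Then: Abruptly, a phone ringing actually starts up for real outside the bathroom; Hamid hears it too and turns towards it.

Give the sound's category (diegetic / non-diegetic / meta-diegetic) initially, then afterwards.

Initially: only Greta 'hears' it — imagined, in her mind → meta-diegetic.
Afterwards: now there's a real external source and Hamid hears it too — in the story world → diegetic.

meta-diegetic, diegetic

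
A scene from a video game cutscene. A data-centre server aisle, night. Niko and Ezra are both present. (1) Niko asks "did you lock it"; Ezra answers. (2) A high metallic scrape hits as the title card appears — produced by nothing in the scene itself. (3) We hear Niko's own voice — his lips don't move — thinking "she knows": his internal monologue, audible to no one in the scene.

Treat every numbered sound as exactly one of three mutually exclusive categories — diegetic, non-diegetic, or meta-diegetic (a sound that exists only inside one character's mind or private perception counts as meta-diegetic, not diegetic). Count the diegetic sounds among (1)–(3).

1

(1) on-screen dialogue — Niko speaks and Ezra is there to hear → diegetic.
(2) is non-diegetic: an editorial stinger — it belongs to the cut, not the story world.
(3) Niko's thought-voice: a private mental sound no other character can hear → meta-diegetic.
Diegetic: (1) — that's 1.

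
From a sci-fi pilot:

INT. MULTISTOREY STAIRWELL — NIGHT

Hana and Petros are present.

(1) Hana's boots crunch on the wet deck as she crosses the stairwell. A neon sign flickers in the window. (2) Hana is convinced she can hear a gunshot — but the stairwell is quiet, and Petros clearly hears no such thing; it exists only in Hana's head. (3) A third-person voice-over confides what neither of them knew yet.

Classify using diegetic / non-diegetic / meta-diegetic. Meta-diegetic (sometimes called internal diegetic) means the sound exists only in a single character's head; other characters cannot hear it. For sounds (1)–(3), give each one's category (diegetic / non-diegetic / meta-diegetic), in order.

(1) is diegetic: Hana's footsteps are produced in the story world.
(2) the sound is imagined by Hana; nothing in the story world is producing it and Petros can't hear it → meta-diegetic.
Sound (3): external voice-over — not a character, not heard by anyone in the scene, so non-diegetic.

diegetic, meta-diegetic, non-diegetic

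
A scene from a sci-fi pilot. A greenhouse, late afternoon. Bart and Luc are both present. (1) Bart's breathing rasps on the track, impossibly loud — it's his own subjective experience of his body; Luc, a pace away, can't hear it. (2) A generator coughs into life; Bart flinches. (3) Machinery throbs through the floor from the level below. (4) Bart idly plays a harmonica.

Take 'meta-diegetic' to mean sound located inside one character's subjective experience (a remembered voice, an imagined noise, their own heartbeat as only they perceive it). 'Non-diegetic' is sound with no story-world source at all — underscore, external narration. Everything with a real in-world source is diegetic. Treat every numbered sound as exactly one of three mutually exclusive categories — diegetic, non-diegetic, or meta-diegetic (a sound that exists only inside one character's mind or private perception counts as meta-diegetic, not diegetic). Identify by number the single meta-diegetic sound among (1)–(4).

(1) a subjective body sound — Bart's private perception, inaudible to Luc → meta-diegetic.
Sound (2): a generator is a real object/event in the scene's world, so diegetic.
Sound (3): it's the actual ambient sound of the location, so diegetic.
Sound (4): a character is playing a harmonica on screen, so diegetic.
Only (1) is meta-diegetic.

1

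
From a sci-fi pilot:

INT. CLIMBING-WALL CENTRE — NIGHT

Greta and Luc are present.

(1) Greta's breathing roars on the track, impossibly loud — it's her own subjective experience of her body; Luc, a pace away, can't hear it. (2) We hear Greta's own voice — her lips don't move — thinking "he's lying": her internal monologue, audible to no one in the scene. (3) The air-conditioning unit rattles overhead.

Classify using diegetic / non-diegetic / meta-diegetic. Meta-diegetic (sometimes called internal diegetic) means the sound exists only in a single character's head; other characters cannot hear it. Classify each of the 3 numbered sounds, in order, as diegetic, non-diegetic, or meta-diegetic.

meta-diegetic, meta-diegetic, diegetic

Sound (1): it's Greta's internal bodily sensation rendered as sound; only Greta 'hears' it, so meta-diegetic.
(2) is meta-diegetic: it's Greta's unspoken thought, heard only by the audience via her subjectivity.
Sound (3): it's the actual ambient sound of the location, so diegetic.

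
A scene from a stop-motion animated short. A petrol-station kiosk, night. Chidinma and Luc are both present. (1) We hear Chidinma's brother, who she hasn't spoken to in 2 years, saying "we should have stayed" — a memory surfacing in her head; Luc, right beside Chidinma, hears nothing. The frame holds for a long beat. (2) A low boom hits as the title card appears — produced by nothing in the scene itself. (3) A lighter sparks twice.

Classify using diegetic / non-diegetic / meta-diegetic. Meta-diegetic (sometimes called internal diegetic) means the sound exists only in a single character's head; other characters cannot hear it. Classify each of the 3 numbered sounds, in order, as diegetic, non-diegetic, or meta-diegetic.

(1) it's Chidinma's recollection rendered as sound; the other character can't hear it → meta-diegetic.
(2) is non-diegetic: an editorial stinger — it belongs to the cut, not the story world.
(3) is diegetic: an in-world source (a lighter); characters could hear it.

meta-diegetic, non-diegetic, diegetic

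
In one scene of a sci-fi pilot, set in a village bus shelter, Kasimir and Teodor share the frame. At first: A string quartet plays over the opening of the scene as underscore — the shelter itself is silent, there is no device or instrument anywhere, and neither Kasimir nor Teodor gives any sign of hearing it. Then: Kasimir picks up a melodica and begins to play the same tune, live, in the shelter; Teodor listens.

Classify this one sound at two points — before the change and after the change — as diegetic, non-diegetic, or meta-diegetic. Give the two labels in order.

Before the change: no in-world source exists and no character can hear it — underscore → non-diegetic.
After the change: a melodica is now a real source in the story world and the characters hear it → diegetic.

non-diegetic, diegetic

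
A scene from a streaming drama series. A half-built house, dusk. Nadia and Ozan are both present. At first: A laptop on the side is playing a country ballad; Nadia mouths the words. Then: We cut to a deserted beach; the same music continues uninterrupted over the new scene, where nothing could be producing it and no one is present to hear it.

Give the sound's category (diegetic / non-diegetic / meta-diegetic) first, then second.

diegetic, non-diegetic

First: a laptop is a real in-scene source and Nadia reacts to it → diegetic.
Second: there is no longer any in-world source and no one can hear it — it has become underscore → non-diegetic.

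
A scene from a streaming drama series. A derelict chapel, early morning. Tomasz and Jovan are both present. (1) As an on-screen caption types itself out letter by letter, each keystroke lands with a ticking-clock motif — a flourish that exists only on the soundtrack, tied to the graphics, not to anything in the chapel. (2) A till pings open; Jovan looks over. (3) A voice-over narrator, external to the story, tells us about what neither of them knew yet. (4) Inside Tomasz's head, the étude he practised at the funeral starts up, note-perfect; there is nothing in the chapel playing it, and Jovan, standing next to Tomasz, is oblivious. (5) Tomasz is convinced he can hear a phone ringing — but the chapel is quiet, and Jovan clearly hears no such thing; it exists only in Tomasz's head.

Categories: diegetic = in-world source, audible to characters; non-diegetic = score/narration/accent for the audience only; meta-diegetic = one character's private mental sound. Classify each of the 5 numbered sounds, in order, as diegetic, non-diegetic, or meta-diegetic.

non-diegetic, diegetic, non-diegetic, meta-diegetic, meta-diegetic

(1) is non-diegetic: it accompanies on-screen graphics, not anything inside the story world.
Sound (2): an in-world source (a till); characters could hear it, so diegetic.
(3) is non-diegetic: the narrator exists outside the story world, addressing only the audience.
(4) is meta-diegetic: it lives in Tomasz's subjectivity, not in the chapel.
(5) the sound is imagined by Tomasz; nothing in the story world is producing it and Jovan can't hear it → meta-diegetic.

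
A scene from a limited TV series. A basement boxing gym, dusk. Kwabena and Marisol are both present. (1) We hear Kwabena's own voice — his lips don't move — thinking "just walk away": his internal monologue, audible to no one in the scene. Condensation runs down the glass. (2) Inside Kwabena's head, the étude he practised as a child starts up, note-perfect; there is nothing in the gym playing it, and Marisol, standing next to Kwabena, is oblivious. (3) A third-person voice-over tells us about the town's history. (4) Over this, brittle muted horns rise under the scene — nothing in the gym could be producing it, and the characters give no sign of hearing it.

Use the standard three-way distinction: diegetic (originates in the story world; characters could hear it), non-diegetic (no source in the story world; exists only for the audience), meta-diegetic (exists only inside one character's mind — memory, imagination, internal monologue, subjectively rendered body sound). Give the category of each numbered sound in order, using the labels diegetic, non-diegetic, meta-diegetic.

(1) is meta-diegetic: it's Kwabena's unspoken thought, heard only by the audience via his subjectivity.
(2) is meta-diegetic: the music is a memory playing inside Kwabena's mind alone; no real-world source, Marisol can't hear it.
Sound (3): the narrator exists outside the story world, addressing only the audience, so non-diegetic.
Sound (4): score with no on-screen or off-screen source; it exists for the audience alone, so non-diegetic.

meta-diegetic, meta-diegetic, non-diegetic, non-diegetic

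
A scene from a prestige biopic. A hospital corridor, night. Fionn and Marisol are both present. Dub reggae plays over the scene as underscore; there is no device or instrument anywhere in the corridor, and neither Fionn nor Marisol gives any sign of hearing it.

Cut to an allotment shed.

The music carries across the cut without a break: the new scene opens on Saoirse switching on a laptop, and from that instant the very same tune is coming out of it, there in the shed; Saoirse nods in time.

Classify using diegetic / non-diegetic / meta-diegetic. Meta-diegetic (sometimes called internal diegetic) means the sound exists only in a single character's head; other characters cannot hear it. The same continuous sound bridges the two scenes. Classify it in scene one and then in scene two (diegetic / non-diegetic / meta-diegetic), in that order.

Scene one: there's no in-world source anywhere and no character hears it — underscore for the audience only → non-diegetic.
Scene two: once Saoirse turns on a laptop, the music has a real source in the story world and Saoirse reacts to it → diegetic.

non-diegetic, diegetic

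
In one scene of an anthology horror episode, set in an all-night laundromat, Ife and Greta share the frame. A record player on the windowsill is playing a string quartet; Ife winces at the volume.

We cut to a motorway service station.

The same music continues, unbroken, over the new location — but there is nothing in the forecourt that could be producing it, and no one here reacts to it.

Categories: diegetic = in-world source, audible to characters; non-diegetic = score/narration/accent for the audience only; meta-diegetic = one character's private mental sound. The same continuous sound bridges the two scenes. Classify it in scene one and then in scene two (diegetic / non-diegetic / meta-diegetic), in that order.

diegetic, non-diegetic

Scene one: a record player is an on-screen source and Ife reacts to it → diegetic.
Scene two: there is no source in the forecourt and no one hears it — it's now underscore → non-diegetic.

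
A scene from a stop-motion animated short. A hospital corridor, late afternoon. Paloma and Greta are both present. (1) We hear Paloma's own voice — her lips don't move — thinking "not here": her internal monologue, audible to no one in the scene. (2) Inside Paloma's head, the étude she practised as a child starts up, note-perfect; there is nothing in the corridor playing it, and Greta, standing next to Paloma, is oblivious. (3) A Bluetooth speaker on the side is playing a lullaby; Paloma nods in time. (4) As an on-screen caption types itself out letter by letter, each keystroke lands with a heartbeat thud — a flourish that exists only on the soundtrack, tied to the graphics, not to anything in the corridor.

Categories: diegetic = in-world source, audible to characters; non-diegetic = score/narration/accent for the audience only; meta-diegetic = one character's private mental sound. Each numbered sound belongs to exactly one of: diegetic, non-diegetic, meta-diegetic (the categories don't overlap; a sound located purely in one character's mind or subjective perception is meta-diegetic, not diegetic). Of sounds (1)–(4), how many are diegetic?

(1) internal monologue — inside Paloma's mind, not spoken into the scene → meta-diegetic.
(2) the music is a memory playing inside Paloma's mind alone; no real-world source, Greta can't hear it → meta-diegetic.
(3) is diegetic: source music from a Bluetooth speaker, which exists in the story world.
(4) is non-diegetic: the caption isn't part of the story world, so neither is the sound tied to it.
So 1 of the 4 is diegetic: (3).

1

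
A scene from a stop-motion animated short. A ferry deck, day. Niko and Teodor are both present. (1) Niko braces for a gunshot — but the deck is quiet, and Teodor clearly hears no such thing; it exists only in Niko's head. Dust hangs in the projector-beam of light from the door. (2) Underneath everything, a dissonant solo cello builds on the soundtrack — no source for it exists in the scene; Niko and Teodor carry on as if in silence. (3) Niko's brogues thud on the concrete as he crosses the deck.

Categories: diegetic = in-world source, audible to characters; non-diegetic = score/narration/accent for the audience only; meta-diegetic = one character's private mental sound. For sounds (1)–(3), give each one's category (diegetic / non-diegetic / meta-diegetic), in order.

Sound (1): the sound is imagined by Niko; nothing in the story world is producing it and Teodor can't hear it, so meta-diegetic.
Sound (2): nothing in the deck produces it and the characters don't hear it — pure soundtrack, so non-diegetic.
(3) it's the physical sound of Niko moving in the space → diegetic.

meta-diegetic, non-diegetic, diegetic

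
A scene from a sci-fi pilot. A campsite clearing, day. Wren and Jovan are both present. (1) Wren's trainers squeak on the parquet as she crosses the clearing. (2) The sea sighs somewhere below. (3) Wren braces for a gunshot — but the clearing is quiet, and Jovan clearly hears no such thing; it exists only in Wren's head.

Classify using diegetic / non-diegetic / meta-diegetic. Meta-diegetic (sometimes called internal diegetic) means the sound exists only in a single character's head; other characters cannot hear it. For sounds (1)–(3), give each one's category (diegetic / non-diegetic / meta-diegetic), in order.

(1) it's the physical sound of Wren moving in the space → diegetic.
(2) it's the actual ambient sound of the location → diegetic.
(3) is meta-diegetic: subjective to Wren: the clearing is silent and Jovan hears nothing.

diegetic, diegetic, meta-diegetic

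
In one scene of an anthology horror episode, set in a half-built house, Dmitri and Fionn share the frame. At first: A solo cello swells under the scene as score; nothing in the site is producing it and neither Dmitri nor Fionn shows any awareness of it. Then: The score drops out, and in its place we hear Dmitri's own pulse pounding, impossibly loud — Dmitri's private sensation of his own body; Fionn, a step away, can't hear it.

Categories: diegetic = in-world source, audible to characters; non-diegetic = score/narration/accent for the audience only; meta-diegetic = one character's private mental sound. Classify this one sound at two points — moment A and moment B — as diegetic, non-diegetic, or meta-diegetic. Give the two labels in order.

Moment A: underscore with no in-world source, inaudible to the characters → non-diegetic.
Moment B: the body sound is Dmitri's subjective perception alone — Fionn can't hear it → meta-diegetic.

non-diegetic, meta-diegetic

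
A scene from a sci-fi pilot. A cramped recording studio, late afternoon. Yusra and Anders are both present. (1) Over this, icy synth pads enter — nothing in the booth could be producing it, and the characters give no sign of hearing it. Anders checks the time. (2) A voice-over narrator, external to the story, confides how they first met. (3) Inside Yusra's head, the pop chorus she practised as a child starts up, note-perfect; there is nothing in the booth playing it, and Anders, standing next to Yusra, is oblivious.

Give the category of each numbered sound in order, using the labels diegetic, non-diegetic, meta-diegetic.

non-diegetic, non-diegetic, meta-diegetic

(1) score with no on-screen or off-screen source; it exists for the audience alone → non-diegetic.
Sound (2): the narrator exists outside the story world, addressing only the audience, so non-diegetic.
(3) it lives in Yusra's subjectivity, not in the booth → meta-diegetic.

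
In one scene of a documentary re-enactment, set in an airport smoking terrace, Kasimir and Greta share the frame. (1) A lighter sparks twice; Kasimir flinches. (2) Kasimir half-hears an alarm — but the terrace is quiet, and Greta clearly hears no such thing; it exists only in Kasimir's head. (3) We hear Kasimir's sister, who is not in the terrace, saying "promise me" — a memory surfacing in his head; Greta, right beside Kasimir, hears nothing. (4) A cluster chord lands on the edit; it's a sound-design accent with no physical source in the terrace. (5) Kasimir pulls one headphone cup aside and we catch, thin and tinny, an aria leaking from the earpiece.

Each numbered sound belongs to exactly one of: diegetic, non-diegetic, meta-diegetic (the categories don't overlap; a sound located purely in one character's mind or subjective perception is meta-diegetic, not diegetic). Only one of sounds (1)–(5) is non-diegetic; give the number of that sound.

4

(1) is diegetic: an in-world source (a lighter); characters could hear it.
(2) is meta-diegetic: the sound is imagined by Kasimir; nothing in the story world is producing it and Greta can't hear it.
(3) is meta-diegetic: the voice is a memory playing only inside Kasimir's mind; Greta can't hear it.
(4) an editorial stinger — it belongs to the cut, not the story world → non-diegetic.
Sound (5): the headphones are an on-screen source, so diegetic.
Only (4) is non-diegetic.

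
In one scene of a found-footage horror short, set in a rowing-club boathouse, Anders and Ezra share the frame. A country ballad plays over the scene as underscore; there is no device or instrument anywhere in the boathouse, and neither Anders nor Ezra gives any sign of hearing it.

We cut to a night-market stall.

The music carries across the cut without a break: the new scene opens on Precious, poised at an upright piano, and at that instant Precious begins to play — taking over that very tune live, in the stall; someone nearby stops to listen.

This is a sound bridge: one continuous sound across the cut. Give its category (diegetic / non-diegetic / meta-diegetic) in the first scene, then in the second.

Scene one: there's no in-world source anywhere and no character hears it — underscore for the audience only → non-diegetic.
Scene two: from the moment Precious starts playing, the tune is being performed on an upright piano inside the story world and another character hears it → diegetic.

non-diegetic, diegetic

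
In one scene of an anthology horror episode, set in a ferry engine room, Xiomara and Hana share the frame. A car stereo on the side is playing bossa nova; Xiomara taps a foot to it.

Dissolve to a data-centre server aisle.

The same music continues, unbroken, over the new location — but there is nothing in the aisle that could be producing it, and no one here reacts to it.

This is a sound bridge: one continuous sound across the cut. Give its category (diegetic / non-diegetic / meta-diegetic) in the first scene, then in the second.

diegetic, non-diegetic

Scene one: a car stereo is an on-screen source and Xiomara reacts to it → diegetic.
Scene two: there is no source in the aisle and no one hears it — it's now underscore → non-diegetic.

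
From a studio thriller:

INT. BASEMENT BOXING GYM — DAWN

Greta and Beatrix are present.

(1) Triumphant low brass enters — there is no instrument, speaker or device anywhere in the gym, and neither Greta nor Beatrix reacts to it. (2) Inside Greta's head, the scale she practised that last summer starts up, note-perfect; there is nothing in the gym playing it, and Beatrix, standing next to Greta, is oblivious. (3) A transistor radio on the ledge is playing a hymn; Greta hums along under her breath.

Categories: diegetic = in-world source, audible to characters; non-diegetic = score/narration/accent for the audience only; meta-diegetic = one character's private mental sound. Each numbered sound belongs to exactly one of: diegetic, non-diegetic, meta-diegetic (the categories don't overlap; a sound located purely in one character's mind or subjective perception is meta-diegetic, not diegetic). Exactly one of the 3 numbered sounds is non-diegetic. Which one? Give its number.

(1) it has no source in the story world and no character can hear it — it's underscore → non-diegetic.
Sound (2): the music is a memory playing inside Greta's mind alone; no real-world source, Beatrix can't hear it, so meta-diegetic.
Sound (3): a transistor radio is a physical source in the scene and Greta reacts to it, so diegetic.
Only (1) is non-diegetic.

1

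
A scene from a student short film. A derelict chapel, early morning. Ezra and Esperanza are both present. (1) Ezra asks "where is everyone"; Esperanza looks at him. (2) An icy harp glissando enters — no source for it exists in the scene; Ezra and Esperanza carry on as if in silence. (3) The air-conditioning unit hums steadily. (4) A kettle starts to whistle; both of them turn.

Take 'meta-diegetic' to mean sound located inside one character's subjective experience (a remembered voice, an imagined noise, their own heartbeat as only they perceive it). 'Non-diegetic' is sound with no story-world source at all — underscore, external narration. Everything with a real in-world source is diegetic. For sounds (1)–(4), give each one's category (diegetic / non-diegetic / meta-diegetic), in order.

Sound (1): spoken by a character present in the story world, so diegetic.
(2) it has no source in the story world and no character can hear it — it's underscore → non-diegetic.
Sound (3): ambient/room sound belonging to the story's physical space, so diegetic.
Sound (4): the sound comes from a kettle physically present in the location, so diegetic.

diegetic, non-diegetic, diegetic, diegetic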